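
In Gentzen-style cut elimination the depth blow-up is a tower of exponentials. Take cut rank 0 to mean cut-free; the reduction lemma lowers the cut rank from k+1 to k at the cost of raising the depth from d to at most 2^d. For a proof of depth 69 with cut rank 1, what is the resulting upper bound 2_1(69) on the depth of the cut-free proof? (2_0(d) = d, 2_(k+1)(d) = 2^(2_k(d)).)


Each rank reduction sends depth d to at most 2^d; cut rank r needs r reductions.
2_0(69) = 69
2_1(69) = 2^69 = 590295810358705651712
Cut-free depth bound = 590295810358705651712

590295810358705651712


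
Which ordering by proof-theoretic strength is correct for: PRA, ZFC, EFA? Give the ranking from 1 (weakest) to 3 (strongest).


Ordering by consistency strength:
1. EFA
2. PRA
3. ZFC


PRA=2, ZFC=3, EFA=1


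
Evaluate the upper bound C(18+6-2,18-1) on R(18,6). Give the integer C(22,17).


R(18,6) <= C(18+6-2, 18-1) = C(22, 17)
C(22, 17) = 22! / (17! * 5!)
= 26334

26334


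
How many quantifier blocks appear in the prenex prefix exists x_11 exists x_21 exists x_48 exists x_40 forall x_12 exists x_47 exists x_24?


Alternations = 2.
Blocks = alternations + 1 = 3

3


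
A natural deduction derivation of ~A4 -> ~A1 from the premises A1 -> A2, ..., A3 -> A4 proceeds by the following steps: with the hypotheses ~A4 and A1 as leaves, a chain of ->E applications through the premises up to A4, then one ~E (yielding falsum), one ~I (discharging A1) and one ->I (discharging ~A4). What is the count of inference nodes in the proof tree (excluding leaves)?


From hypothesis A1, 3 ->E steps along the 3 premises yield A4.
~E with hypothesis ~A4 gives falsum (1 node); ~I discharging A1 gives ~A1 (1 node); ->I discharging ~A4 gives the goal (1 node).
Total = 3 + 3 = 6 inference nodes.

6


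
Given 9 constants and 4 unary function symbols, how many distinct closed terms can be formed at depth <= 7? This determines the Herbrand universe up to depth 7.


Herbrand terms by depth:
Depth 0: 9 constants
Depth 1: 36 new terms (running total: 45)
Depth 2: 144 new terms (running total: 189)
Depth 3: 576 new terms (running total: 765)
Depth 4: 2304 new terms (running total: 3069)
Depth 5: 9216 new terms (running total: 12285)
Depth 6: 36864 new terms (running total: 49149)
Depth 7: 147456 new terms (running total: 196605)
Total distinct ground terms = 196605

196605


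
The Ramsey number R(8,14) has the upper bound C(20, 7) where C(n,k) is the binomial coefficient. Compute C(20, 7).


R(8,14) <= C(8+14-2, 8-1) = C(20, 7)
C(20, 7) = 20! / (7! * 13!)
= 77520

77520


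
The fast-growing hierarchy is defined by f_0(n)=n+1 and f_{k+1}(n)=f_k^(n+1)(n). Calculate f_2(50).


f_2(50) = f_1^51(50)
f_1(m) = 2m + 1.
Iterating: f_1^k(n) = 2^k*(n+1) - 1.
f_2(50) = 2^51*(50+1) - 1 = 2251799813685248*51 - 1 = 114841790497947647

114841790497947647


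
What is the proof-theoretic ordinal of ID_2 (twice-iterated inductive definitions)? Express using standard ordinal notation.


The proof-theoretic ordinal of ID_2 (twice-iterated inductive definitions) is a standard result in ordinal analysis.
This ordinal is the supremum of order types of primitive recursive well-orderings
that the theory can prove to be well-ordered.
For ID_2 (twice-iterated inductive definitions), the proof-theoretic ordinal is psi_0(epsilon_{Omega_2+1}).

psi_0(epsilon_{Omega_2+1})


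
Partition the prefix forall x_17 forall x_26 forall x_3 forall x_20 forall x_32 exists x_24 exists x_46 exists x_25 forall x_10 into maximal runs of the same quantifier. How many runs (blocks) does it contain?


Alternations = 2.
Blocks = alternations + 1 = 3

3


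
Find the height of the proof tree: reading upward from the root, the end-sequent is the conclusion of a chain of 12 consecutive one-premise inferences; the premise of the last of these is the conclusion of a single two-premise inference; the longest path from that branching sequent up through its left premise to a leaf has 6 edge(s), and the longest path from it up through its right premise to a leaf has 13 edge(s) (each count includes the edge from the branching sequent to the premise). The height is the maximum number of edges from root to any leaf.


Longest path through the left premise: 6 edges (measured from the branching sequent)
Longest path through the right premise: 13 edges
Height of the subtree rooted at the branching sequent: max(6, 13) = 13
The branching sequent sits 12 edges above the root (the chain of one-premise inferences), so height = 13 + 12 = 25

25


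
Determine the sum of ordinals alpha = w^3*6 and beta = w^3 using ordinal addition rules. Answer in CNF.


Ordinal addition w^3*6 + w^3:
Both terms have the same exponent 3.
w^e*c + w^e*d = w^e*(c+d).
Result = w^3*(6+1) = w^3*7

w^3*7


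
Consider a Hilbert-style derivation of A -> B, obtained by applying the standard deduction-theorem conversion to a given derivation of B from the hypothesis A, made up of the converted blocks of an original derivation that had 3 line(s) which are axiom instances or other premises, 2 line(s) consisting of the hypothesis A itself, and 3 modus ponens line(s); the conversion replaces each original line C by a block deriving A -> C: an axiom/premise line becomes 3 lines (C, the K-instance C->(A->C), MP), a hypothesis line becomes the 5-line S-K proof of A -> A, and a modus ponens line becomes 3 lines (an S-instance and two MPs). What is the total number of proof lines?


Deduction-theorem conversion, block by block:
- 3 axiom/premise lines -> 3 lines each = 9
- 2 hypothesis lines -> 5 lines each (identity proof A->A) = 10
- 3 MP lines -> 3 lines each (S-instance, MP, MP) = 9
Total = 9 + 10 + 9 = 28 lines.

28


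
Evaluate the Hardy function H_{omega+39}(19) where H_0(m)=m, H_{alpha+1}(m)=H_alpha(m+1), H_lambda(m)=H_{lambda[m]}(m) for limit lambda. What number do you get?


H_{omega+39}(19):
Unwind the 39 successor steps: H_{omega+39}(19) = H_omega(19+39) = H_omega(58).
H_omega(m) = H_m(m) = m + m = 2m.
Result = 2 * 58 = 116

116


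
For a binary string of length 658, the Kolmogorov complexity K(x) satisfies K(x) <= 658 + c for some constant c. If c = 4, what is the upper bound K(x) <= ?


K(x) <= |x| + c = 658 + 4 = 662

662


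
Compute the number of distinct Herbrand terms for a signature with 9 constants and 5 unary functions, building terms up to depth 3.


Herbrand terms by depth:
Depth 0: 9 constants
Depth 1: 45 new terms (running total: 54)
Depth 2: 225 new terms (running total: 279)
Depth 3: 1125 new terms (running total: 1404)
Total distinct ground terms = 1404

1404


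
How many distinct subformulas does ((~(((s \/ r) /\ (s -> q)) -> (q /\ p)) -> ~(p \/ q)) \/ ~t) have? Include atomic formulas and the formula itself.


Formula: ((~(((s \/ r) /\ (s -> q)) -> (q /\ p)) -> ~(p \/ q)) \/ ~t)
Subformulas found:
  1. q
  2. s
  3. r
  4. t
  5. p
  6. ~t
  7. (s \/ r)
  8. (q /\ p)
  9. (p \/ q)
  10. (s -> q)
  11. ~(p \/ q)
  12. ((s \/ r) /\ (s -> q))
  13. (((s \/ r) /\ (s -> q)) -> (q /\ p))
  14. ~(((s \/ r) /\ (s -> q)) -> (q /\ p))
  15. (~(((s \/ r) /\ (s -> q)) -> (q /\ p)) -> ~(p \/ q))
  16. ((~(((s \/ r) /\ (s -> q)) -> (q /\ p)) -> ~(p \/ q)) \/ ~t)
Total distinct subformulas = 16

16


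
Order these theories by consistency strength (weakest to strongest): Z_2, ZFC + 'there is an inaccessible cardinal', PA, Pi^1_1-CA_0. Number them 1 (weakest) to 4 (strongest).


Ordering by consistency strength:
1. PA
2. Pi^1_1-CA_0
3. Z_2
4. ZFC + 'there is an inaccessible cardinal'


Z_2=3, ZFC + 'there is an inaccessible cardinal'=4, PA=1, Pi^1_1-CA_0=2


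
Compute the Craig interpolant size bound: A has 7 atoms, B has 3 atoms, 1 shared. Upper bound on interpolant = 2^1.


Shared atoms = 1
Craig interpolant size bound = 2^1
= 2

2


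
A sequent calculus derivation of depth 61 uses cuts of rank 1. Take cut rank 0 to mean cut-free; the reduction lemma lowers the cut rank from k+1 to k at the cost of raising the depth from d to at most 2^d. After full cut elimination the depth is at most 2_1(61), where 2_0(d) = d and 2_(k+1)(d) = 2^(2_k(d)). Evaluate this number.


Each rank reduction sends depth d to at most 2^d; cut rank r needs r reductions.
2_0(61) = 61
2_1(61) = 2^61 = 2305843009213693952
Cut-free depth bound = 2305843009213693952

2305843009213693952


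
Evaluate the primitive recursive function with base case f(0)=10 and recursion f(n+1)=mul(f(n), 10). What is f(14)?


f(0) = 10
f(1) = mul(f(0), 10) = mul(10, 10) = 100
f(2) = mul(f(1), 10) = mul(100, 10) = 1000
f(3) = mul(f(2), 10) = mul(1000, 10) = 10000
f(4) = mul(f(3), 10) = mul(10000, 10) = 100000
f(5) = mul(f(4), 10) = mul(100000, 10) = 1000000
f(6) = mul(f(5), 10) = mul(1000000, 10) = 10000000
f(7) = mul(f(6), 10) = mul(10000000, 10) = 100000000
f(8) = mul(f(7), 10) = mul(100000000, 10) = 1000000000
f(9) = mul(f(8), 10) = mul(1000000000, 10) = 10000000000
f(10) = mul(f(9), 10) = mul(10000000000, 10) = 100000000000
f(11) = mul(f(10), 10) = mul(100000000000, 10) = 1000000000000
f(12) = mul(f(11), 10) = mul(1000000000000, 10) = 10000000000000
f(13) = mul(f(12), 10) = mul(10000000000000, 10) = 100000000000000
f(14) = mul(f(13), 10) = mul(100000000000000, 10) = 1000000000000000


1000000000000000


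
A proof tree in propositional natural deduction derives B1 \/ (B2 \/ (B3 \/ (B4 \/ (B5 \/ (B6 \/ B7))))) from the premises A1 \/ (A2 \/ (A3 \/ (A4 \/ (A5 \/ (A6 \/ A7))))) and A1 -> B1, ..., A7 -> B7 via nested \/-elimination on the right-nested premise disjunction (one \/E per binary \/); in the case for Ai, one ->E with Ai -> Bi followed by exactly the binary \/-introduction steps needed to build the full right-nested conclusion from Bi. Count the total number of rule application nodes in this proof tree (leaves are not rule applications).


Constructive dilemma with 7 branches, all disjunctions right-nested:
- \/E: the premise has 6 binary \/, each eliminated once: 6 nodes.
- ->E: one per case (Ai with Ai -> Bi gives Bi): 7 nodes.
- \/I: in case i < n, Bi needs 1 step to form Bi \/ (B(i+1) \/ ...) and then i-1 steps to prepend B(i-1), ..., B1, i.e. i steps; in case i = n, B7 needs 6 prepend steps.
  \/I total = (1 + 2 + ... + 6) + 6 = 21 + 6 = 27 nodes.
Total = 6 + 7 + 27 = 40

40


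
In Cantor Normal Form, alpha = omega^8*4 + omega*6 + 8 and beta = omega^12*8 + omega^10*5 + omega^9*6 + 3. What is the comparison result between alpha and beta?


Compare term by term from highest exponent:
alpha = omega^8*4 + omega*6 + 8
beta = omega^12*8 + omega^10*5 + omega^9*6 + 3
Term 1: alpha has omega^8*4, beta has omega^12*8
Term 2: alpha has omega^1*6, beta has omega^10*5
Term 3: alpha has omega^0*8, beta has omega^9*6
Term 4: alpha has omega^0*0, beta has omega^0*3
Result: alpha < beta

alpha < beta


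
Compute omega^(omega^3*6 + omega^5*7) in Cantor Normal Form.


omega^(omega^3*6 + omega^5*7):
In ordinal addition a term is absorbed by a following term of strictly larger exponent: 3 < 5, so omega^3*6 + omega^5*7 = omega^5*7.
omega raised to a CNF ordinal is a single CNF term: Result = omega^(omega^5*7)

omega^(omega^5*7)


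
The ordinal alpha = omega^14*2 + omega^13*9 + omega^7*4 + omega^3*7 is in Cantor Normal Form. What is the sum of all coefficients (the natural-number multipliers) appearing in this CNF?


CNF: omega^14*2 + omega^13*9 + omega^7*4 + omega^3*7
Coefficients: 2 + 9 + 4 + 7 = 22

22


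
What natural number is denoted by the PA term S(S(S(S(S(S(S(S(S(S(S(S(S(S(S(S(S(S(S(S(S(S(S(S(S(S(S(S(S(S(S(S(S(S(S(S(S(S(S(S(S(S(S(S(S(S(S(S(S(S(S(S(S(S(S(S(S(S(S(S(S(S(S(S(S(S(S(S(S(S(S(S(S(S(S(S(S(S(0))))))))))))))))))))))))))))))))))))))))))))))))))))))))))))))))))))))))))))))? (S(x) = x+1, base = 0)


Counting successors applied to 0:
78 applications of S to 0 = 78

78


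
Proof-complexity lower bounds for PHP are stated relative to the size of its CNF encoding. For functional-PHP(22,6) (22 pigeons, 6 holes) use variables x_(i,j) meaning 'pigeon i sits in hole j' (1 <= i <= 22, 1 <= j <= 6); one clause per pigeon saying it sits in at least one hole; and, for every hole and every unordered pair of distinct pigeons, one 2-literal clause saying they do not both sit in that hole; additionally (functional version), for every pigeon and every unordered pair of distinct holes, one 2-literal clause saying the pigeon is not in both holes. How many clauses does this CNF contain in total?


functional-PHP(22,6): 22 pigeons, 6 holes, 22*6 = 132 variables.
- pigeon clauses: one per pigeon -> 22 clauses
- hole clauses: 6 holes * C(22,2) = 6 * 231 -> 1386 clauses
- functional clauses: 22 pigeons * C(6,2) = 22 * 15 -> 330 clauses
Total clauses = 22 + 1386 + 330 = 1738

1738


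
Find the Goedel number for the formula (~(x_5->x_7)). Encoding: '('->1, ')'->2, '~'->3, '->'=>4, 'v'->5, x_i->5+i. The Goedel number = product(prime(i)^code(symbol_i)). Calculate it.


Formula: (~(x_5->x_7))
Symbol codes: [1, 3, 1, 10, 4, 12, 2, 2]
Primes: [2, 3, 5, 7, 11, 13, 17, 19]
p_1^1 = 2^1 = 2
p_2^3 = 3^3 = 27
p_3^1 = 5^1 = 5
p_4^10 = 7^10 = 282475249
p_5^4 = 11^4 = 14641
p_6^12 = 13^12 = 23298085122481
p_7^2 = 17^2 = 289
p_8^2 = 19^2 = 361
Product = 2714189570055411488012715816143070

2714189570055411488012715816143070


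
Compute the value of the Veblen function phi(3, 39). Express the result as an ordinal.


phi(3, 39):
phi(3, beta) = eta_beta (the beta-th eta number, fixed point of zeta).
phi(3, 39) = eta_39

eta_39


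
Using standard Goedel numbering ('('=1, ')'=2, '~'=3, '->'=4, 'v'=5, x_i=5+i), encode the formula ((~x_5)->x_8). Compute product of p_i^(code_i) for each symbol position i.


Formula: ((~x_5)->x_8)
Symbol codes: [1, 1, 3, 10, 2, 4, 13, 2]
Primes: [2, 3, 5, 7, 11, 13, 17, 19]
p_1^1 = 2^1 = 2
p_2^1 = 3^1 = 3
p_3^3 = 5^3 = 125
p_4^10 = 7^10 = 282475249
p_5^2 = 11^2 = 121
p_6^4 = 13^4 = 28561
p_7^13 = 17^13 = 9904578032905937
p_8^2 = 19^2 = 361
Product = 2617843155911601783540383484851124750

2617843155911601783540383484851124750


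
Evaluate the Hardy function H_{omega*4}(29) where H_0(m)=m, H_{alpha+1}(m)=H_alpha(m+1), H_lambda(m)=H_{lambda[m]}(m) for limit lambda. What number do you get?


H_{omega*4}(29):
For the Hardy hierarchy, H_{omega*k}(n) = 2^k * n.
2^4 = 16.
16 * 29 = 464

464


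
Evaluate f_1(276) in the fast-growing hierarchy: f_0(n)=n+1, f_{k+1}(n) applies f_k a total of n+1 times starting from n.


f_1(276) = f_0^277(276)
f_0 adds 1 each time, applied 277 times.
f_1(276) = 276 + 277 = 553

553


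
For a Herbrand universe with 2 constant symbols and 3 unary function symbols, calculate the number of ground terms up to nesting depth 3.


Herbrand terms by depth:
Depth 0: 2 constants
Depth 1: 6 new terms (running total: 8)
Depth 2: 18 new terms (running total: 26)
Depth 3: 54 new terms (running total: 80)
Total distinct ground terms = 80

80


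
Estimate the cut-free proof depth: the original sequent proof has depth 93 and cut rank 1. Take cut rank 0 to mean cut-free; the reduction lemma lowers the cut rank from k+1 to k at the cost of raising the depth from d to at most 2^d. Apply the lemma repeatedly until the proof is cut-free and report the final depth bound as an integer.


Each rank reduction sends depth d to at most 2^d; cut rank r needs r reductions.
2_0(93) = 93
2_1(93) = 2^93 = 9903520314283042199192993792
Cut-free depth bound = 9903520314283042199192993792

9903520314283042199192993792


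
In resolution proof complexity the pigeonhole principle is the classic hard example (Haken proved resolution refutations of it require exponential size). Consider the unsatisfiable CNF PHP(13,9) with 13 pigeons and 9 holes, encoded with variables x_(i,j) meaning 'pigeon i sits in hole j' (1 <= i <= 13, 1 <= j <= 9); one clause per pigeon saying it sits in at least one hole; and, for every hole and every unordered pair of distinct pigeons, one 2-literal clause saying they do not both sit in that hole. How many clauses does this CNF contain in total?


PHP(13,9): 13 pigeons, 9 holes, 13*9 = 117 variables.
- pigeon clauses: one per pigeon -> 13 clauses
- hole clauses: 9 holes * C(13,2) = 9 * 78 -> 702 clauses
Total clauses = 13 + 702 = 715

715


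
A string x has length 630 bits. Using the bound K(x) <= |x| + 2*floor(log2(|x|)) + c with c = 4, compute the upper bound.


floor(log2(630)) = 9
2 * 9 = 18
K(x) <= 630 + 18 + 4 = 652

652


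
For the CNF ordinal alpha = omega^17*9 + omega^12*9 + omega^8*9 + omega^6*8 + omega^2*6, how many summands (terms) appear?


CNF: omega^17*9 + omega^12*9 + omega^8*9 + omega^6*8 + omega^2*6
Count the summands separated by '+':
  term 1: omega^17*9
  term 2: omega^12*9
  term 3: omega^8*9
  term 4: omega^6*8
  term 5: omega^2*6
Total terms = 5

5


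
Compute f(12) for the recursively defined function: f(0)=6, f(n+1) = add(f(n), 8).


f(0) = 6
f(1) = add(f(0), 8) = add(6, 8) = 14
f(2) = add(f(1), 8) = add(14, 8) = 22
f(3) = add(f(2), 8) = add(22, 8) = 30
f(4) = add(f(3), 8) = add(30, 8) = 38
f(5) = add(f(4), 8) = add(38, 8) = 46
f(6) = add(f(5), 8) = add(46, 8) = 54
f(7) = add(f(6), 8) = add(54, 8) = 62
f(8) = add(f(7), 8) = add(62, 8) = 70
f(9) = add(f(8), 8) = add(70, 8) = 78
f(10) = add(f(9), 8) = add(78, 8) = 86
f(11) = add(f(10), 8) = add(86, 8) = 94
f(12) = add(f(11), 8) = add(94, 8) = 102


102


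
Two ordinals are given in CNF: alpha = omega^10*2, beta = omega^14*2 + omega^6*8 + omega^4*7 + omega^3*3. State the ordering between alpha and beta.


Compare term by term from highest exponent:
alpha = omega^10*2
beta = omega^14*2 + omega^6*8 + omega^4*7 + omega^3*3
Term 1: alpha has omega^10*2, beta has omega^14*2
Term 2: alpha has omega^0*0, beta has omega^6*8
Term 3: alpha has omega^0*0, beta has omega^4*7
Term 4: alpha has omega^0*0, beta has omega^3*3
Result: alpha < beta

alpha < beta


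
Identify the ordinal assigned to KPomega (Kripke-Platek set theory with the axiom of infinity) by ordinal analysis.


The proof-theoretic ordinal of KPomega (Kripke-Platek set theory with the axiom of infinity) is a standard result in ordinal analysis.
This ordinal is the supremum of order types of primitive recursive well-orderings
that the theory can prove to be well-ordered.
For KPomega (Kripke-Platek set theory with the axiom of infinity), the proof-theoretic ordinal is psi_0(epsilon_{Omega+1}).

psi_0(epsilon_{Omega+1})


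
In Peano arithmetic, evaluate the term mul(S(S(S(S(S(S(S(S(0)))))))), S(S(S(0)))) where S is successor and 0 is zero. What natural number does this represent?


mul(S^8(0), S^3(0)):
S^8(0) = 8
S^3(0) = 3
8 * 3 = 24

24


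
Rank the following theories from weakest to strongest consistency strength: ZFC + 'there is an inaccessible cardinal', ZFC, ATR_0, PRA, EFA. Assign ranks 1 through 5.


Ordering by consistency strength:
1. EFA
2. PRA
3. ATR_0
4. ZFC
5. ZFC + 'there is an inaccessible cardinal'


ZFC + 'there is an inaccessible cardinal'=5, ZFC=4, ATR_0=3, PRA=2, EFA=1


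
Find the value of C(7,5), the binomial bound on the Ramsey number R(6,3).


R(6,3) <= C(6+3-2, 6-1) = C(7, 5)
C(7, 5) = 7! / (5! * 2!)
= 21

21


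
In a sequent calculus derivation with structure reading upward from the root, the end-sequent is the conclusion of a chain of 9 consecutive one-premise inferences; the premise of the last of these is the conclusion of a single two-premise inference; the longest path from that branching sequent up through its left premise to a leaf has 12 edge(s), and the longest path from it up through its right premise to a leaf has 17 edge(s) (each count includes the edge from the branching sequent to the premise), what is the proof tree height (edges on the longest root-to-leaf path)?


Longest path through the left premise: 12 edges (measured from the branching sequent)
Longest path through the right premise: 17 edges
Height of the subtree rooted at the branching sequent: max(12, 17) = 17
The branching sequent sits 9 edges above the root (the chain of one-premise inferences), so height = 17 + 9 = 26

26


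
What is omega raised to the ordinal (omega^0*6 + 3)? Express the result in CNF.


omega^(omega^0*6 + 3):
omega^0 = 1, so the exponent is 6 + 3 = 9 (finite ordinal addition).
Result = omega^9, already a single CNF term.

omega^9


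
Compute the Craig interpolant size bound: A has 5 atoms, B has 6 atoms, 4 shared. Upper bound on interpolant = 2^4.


Shared atoms = 4
Craig interpolant size bound = 2^4
= 16

16


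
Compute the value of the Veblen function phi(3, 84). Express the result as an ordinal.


phi(3, 84):
phi(3, beta) = eta_beta (the beta-th eta number, fixed point of zeta).
phi(3, 84) = eta_84

eta_84


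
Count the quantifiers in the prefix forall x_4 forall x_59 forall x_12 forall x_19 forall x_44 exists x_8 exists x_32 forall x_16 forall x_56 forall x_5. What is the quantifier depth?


Quantifier prefix has 10 quantifier symbols.
Quantifier depth = 10

10


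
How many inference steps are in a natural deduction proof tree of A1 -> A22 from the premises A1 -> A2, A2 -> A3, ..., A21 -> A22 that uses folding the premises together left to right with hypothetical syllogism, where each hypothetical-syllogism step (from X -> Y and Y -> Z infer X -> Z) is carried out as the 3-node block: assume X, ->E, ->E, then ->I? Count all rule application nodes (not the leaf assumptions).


There are 21 premises in the chain. The first HS step combines premises 1 and 2; each further premise needs one more HS step.
So 21 premises require 21 - 1 = 20 hypothetical-syllogism steps.
Each HS step uses 3 inference nodes (->E, ->E, ->I).
20 * 3 = 60 total inference nodes.

60


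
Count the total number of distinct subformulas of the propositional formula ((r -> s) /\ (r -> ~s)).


Formula: ((r -> s) /\ (r -> ~s))
Subformulas found:
  1. s
  2. r
  3. ~s
  4. (r -> s)
  5. (r -> ~s)
  6. ((r -> s) /\ (r -> ~s))
Total distinct subformulas = 6

6


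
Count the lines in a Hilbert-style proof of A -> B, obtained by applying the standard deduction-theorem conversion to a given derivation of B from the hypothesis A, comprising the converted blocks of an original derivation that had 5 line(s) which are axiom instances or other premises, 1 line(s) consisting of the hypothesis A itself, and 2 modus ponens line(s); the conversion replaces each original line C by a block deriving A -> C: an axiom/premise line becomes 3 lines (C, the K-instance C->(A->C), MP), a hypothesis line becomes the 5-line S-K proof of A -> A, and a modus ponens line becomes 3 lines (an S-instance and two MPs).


Deduction-theorem conversion, block by block:
- 5 axiom/premise lines -> 3 lines each = 15
- 1 hypothesis lines -> 5 lines each (identity proof A->A) = 5
- 2 MP lines -> 3 lines each (S-instance, MP, MP) = 6
Total = 15 + 5 + 6 = 26 lines.

26


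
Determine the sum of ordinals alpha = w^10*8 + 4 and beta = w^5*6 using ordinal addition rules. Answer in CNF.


Ordinal addition (w^10*8 + 4) + w^5*6:
alpha's leading term has exponent 10 > beta's exponent 5, so it survives.
alpha's tail term has exponent 0 < beta's exponent 5, so it is absorbed by beta.
In ordinal addition, any term followed by a strictly larger-exponent term is absorbed.
Result = w^10*8 + w^5*6

w^10*8 + w^5*6


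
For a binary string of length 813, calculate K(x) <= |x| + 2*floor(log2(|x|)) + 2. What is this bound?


floor(log2(813)) = 9
2 * 9 = 18
K(x) <= 813 + 18 + 2 = 833

833


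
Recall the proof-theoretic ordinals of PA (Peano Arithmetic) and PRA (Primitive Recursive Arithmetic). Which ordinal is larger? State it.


Proof-theoretic ordinal of PA (Peano Arithmetic): epsilon_0
Proof-theoretic ordinal of PRA (Primitive Recursive Arithmetic): omega^omega
Comparing: omega^omega < epsilon_0.
The larger ordinal is epsilon_0 (from PA (Peano Arithmetic)).

epsilon_0


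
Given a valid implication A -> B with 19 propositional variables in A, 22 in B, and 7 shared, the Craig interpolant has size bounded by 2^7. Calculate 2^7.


Shared atoms = 7
Craig interpolant size bound = 2^7
= 128

128


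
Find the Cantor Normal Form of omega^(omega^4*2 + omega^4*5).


omega^(omega^4*2 + omega^4*5):
Both terms of the exponent have the same exponent 4, so they merge: omega^4*2 + omega^4*5 = omega^4*(2+5) = omega^4*7.
omega raised to a CNF ordinal is a single CNF term: Result = omega^(omega^4*7)

omega^(omega^4*7)


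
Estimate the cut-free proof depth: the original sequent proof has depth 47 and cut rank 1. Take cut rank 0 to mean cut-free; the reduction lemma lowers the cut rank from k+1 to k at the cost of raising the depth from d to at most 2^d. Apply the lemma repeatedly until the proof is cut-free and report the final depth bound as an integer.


Each rank reduction sends depth d to at most 2^d; cut rank r needs r reductions.
2_0(47) = 47
2_1(47) = 2^47 = 140737488355328
Cut-free depth bound = 140737488355328

140737488355328


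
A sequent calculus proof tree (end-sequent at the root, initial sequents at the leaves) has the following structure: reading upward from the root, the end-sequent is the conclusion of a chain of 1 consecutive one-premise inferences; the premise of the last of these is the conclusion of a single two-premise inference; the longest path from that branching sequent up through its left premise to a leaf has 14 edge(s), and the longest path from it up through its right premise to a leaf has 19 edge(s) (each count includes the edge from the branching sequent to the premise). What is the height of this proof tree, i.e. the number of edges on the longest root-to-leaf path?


Longest path through the left premise: 14 edges (measured from the branching sequent)
Longest path through the right premise: 19 edges
Height of the subtree rooted at the branching sequent: max(14, 19) = 19
The branching sequent sits 1 edges above the root (the chain of one-premise inferences), so height = 19 + 1 = 20

20


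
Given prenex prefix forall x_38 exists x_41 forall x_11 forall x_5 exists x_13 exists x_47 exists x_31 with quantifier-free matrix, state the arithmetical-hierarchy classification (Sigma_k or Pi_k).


Leading quantifier is forall, so the class is Pi.
Number of quantifier blocks = alternations + 1 = 3 + 1 = 4.
Classification: Pi_4

Pi_4


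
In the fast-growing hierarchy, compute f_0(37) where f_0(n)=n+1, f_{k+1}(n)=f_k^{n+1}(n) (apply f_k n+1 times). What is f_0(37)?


f_0(37) = 37 + 1 = 38

38


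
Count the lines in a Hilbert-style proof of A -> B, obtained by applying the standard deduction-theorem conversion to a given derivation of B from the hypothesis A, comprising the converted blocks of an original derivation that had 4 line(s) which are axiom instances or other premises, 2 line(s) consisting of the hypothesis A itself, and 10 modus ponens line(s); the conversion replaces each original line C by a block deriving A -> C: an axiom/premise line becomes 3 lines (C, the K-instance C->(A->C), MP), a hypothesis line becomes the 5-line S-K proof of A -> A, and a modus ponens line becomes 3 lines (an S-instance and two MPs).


Deduction-theorem conversion, block by block:
- 4 axiom/premise lines -> 3 lines each = 12
- 2 hypothesis lines -> 5 lines each (identity proof A->A) = 10
- 10 MP lines -> 3 lines each (S-instance, MP, MP) = 30
Total = 12 + 10 + 30 = 52 lines.

52


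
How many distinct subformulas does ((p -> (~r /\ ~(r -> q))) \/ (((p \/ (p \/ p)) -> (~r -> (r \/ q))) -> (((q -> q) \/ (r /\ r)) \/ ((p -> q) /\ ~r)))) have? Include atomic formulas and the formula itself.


Formula: ((p -> (~r /\ ~(r -> q))) \/ (((p \/ (p \/ p)) -> (~r -> (r \/ q))) -> (((q -> q) \/ (r /\ r)) \/ ((p -> q) /\ ~r))))
Subformulas found:
  1. r
  2. q
  3. p
  4. ~r
  5. (p \/ p)
  6. (r -> q)
  7. (r /\ r)
  8. (r \/ q)
  9. (q -> q)
  10. (p -> q)
  11. ~(r -> q)
  12. (p \/ (p \/ p))
  13. ((p -> q) /\ ~r)
  14. (~r -> (r \/ q))
  15. (~r /\ ~(r -> q))
  16. ((q -> q) \/ (r /\ r))
  17. (p -> (~r /\ ~(r -> q)))
  18. ((p \/ (p \/ p)) -> (~r -> (r \/ q)))
  19. (((q -> q) \/ (r /\ r)) \/ ((p -> q) /\ ~r))
  20. (((p \/ (p \/ p)) -> (~r -> (r \/ q))) -> (((q -> q) \/ (r /\ r)) \/ ((p -> q) /\ ~r)))
  21. ((p -> (~r /\ ~(r -> q))) \/ (((p \/ (p \/ p)) -> (~r -> (r \/ q))) -> (((q -> q) \/ (r /\ r)) \/ ((p -> q) /\ ~r))))
Total distinct subformulas = 21

21


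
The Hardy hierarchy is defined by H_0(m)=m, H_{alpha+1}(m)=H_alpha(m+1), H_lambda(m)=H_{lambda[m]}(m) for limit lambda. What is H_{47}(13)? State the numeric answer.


H_47(13):
For finite ordinals k, H_k(n) = n + k (each successor step adds 1).
H_47(13) = 13 + 47 = 60

60


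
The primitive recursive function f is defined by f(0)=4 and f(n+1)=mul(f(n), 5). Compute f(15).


f(0) = 4
f(1) = mul(f(0), 5) = mul(4, 5) = 20
f(2) = mul(f(1), 5) = mul(20, 5) = 100
f(3) = mul(f(2), 5) = mul(100, 5) = 500
f(4) = mul(f(3), 5) = mul(500, 5) = 2500
f(5) = mul(f(4), 5) = mul(2500, 5) = 12500
f(6) = mul(f(5), 5) = mul(12500, 5) = 62500
f(7) = mul(f(6), 5) = mul(62500, 5) = 312500
f(8) = mul(f(7), 5) = mul(312500, 5) = 1562500
f(9) = mul(f(8), 5) = mul(1562500, 5) = 7812500
f(10) = mul(f(9), 5) = mul(7812500, 5) = 39062500
f(11) = mul(f(10), 5) = mul(39062500, 5) = 195312500
f(12) = mul(f(11), 5) = mul(195312500, 5) = 976562500
f(13) = mul(f(12), 5) = mul(976562500, 5) = 4882812500
f(14) = mul(f(13), 5) = mul(4882812500, 5) = 24414062500
f(15) = mul(f(14), 5) = mul(24414062500, 5) = 122070312500


122070312500


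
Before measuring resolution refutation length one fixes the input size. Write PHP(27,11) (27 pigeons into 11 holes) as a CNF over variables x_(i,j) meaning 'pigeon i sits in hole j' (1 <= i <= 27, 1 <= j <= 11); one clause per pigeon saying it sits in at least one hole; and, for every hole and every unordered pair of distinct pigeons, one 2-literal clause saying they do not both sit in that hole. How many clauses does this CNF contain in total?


PHP(27,11): 27 pigeons, 11 holes, 27*11 = 297 variables.
- pigeon clauses: one per pigeon -> 27 clauses
- hole clauses: 11 holes * C(27,2) = 11 * 351 -> 3861 clauses
Total clauses = 27 + 3861 = 3888

3888


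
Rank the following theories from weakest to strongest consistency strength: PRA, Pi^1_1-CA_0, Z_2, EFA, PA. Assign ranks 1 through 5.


Ordering by consistency strength:
1. EFA
2. PRA
3. PA
4. Pi^1_1-CA_0
5. Z_2


PRA=2, Pi^1_1-CA_0=4, Z_2=5, EFA=1, PA=3


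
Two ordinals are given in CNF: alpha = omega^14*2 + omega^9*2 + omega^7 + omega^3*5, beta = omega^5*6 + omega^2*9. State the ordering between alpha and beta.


Compare term by term from highest exponent:
alpha = omega^14*2 + omega^9*2 + omega^7 + omega^3*5
beta = omega^5*6 + omega^2*9
Term 1: alpha has omega^14*2, beta has omega^5*6
Term 2: alpha has omega^9*2, beta has omega^2*9
Term 3: alpha has omega^7*1, beta has omega^0*0
Term 4: alpha has omega^3*5, beta has omega^0*0
Result: alpha > beta

alpha > beta


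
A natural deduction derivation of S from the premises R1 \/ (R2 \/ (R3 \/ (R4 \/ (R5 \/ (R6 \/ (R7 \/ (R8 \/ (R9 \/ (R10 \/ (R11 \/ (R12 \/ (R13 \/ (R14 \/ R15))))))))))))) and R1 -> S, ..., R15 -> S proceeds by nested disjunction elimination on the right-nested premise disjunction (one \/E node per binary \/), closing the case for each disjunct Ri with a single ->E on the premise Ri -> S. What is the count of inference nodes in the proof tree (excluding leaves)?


The premise R1 \/ (R2 \/ (R3 \/ (R4 \/ (R5 \/ (R6 \/ (R7 \/ (R8 \/ (R9 \/ (R10 \/ (R11 \/ (R12 \/ (R13 \/ (R14 \/ R15))))))))))))) contains 15 disjuncts, hence 14 binary \/ connectives.
- Each binary \/ is eliminated once: 14 \/E nodes.
- Each of the 15 cases Ri derives S by one ->E with Ri -> S: 15 ->E nodes.
Total = 14 + 15 = 29

29


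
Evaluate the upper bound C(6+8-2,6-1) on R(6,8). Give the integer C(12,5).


R(6,8) <= C(6+8-2, 6-1) = C(12, 5)
C(12, 5) = 12! / (5! * 7!)
= 792

792


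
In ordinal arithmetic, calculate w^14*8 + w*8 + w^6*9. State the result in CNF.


Ordinal addition (w^14*8 + w*8) + w^6*9:
alpha's leading term has exponent 14 > beta's exponent 6, so it survives.
alpha's tail term has exponent 1 < beta's exponent 6, so it is absorbed by beta.
In ordinal addition, any term followed by a strictly larger-exponent term is absorbed.
Result = w^14*8 + w^6*9

w^14*8 + w^6*9


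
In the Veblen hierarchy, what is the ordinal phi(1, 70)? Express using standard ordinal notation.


phi(1, 70):
phi(1, beta) = epsilon_beta (the beta-th epsilon number).
phi(1, 70) = epsilon_70

epsilon_70


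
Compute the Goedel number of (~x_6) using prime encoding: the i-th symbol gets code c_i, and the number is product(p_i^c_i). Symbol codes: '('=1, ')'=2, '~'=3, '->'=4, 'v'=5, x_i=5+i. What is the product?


Formula: (~x_6)
Symbol codes: [1, 3, 11, 2]
Primes: [2, 3, 5, 7]
p_1^1 = 2^1 = 2
p_2^3 = 3^3 = 27
p_3^11 = 5^11 = 48828125
p_4^2 = 7^2 = 49
Product = 129199218750

129199218750


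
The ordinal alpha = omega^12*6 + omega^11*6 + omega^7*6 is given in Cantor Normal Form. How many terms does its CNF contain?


CNF: omega^12*6 + omega^11*6 + omega^7*6
Count the summands separated by '+':
  term 1: omega^12*6
  term 2: omega^11*6
  term 3: omega^7*6
Total terms = 3

3


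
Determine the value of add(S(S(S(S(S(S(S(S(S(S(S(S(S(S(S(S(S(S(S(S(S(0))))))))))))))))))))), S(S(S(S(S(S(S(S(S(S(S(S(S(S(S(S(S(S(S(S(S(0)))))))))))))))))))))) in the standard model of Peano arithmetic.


add(S^21(0), S^21(0)):
S^21(0) = 21
S^21(0) = 21
21 + 21 = 42

42


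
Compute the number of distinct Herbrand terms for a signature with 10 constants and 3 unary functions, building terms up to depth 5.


Herbrand terms by depth:
Depth 0: 10 constants
Depth 1: 30 new terms (running total: 40)
Depth 2: 90 new terms (running total: 130)
Depth 3: 270 new terms (running total: 400)
Depth 4: 810 new terms (running total: 1210)
Depth 5: 2430 new terms (running total: 3640)
Total distinct ground terms = 3640

3640


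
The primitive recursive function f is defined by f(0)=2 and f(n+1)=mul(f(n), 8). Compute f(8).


f(0) = 2
f(1) = mul(f(0), 8) = mul(2, 8) = 16
f(2) = mul(f(1), 8) = mul(16, 8) = 128
f(3) = mul(f(2), 8) = mul(128, 8) = 1024
f(4) = mul(f(3), 8) = mul(1024, 8) = 8192
f(5) = mul(f(4), 8) = mul(8192, 8) = 65536
f(6) = mul(f(5), 8) = mul(65536, 8) = 524288
f(7) = mul(f(6), 8) = mul(524288, 8) = 4194304
f(8) = mul(f(7), 8) = mul(4194304, 8) = 33554432


33554432


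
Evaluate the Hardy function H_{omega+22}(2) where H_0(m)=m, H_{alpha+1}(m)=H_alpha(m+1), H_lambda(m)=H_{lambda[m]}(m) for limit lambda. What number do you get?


H_{omega+22}(2):
Unwind the 22 successor steps: H_{omega+22}(2) = H_omega(2+22) = H_omega(24).
H_omega(m) = H_m(m) = m + m = 2m.
Result = 2 * 24 = 48

48


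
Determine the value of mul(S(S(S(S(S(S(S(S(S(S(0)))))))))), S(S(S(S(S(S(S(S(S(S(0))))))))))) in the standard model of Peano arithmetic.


mul(S^10(0), S^10(0)):
S^10(0) = 10
S^10(0) = 10
10 * 10 = 100

100


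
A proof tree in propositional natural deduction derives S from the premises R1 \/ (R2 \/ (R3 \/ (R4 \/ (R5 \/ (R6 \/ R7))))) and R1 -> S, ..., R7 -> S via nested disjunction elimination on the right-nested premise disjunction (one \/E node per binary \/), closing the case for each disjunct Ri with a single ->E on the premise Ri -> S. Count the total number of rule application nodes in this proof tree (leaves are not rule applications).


The premise R1 \/ (R2 \/ (R3 \/ (R4 \/ (R5 \/ (R6 \/ R7))))) contains 7 disjuncts, hence 6 binary \/ connectives.
- Each binary \/ is eliminated once: 6 \/E nodes.
- Each of the 7 cases Ri derives S by one ->E with Ri -> S: 7 ->E nodes.
Total = 6 + 7 = 13

13


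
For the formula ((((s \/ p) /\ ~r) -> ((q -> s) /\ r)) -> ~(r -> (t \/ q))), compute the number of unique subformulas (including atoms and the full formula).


Formula: ((((s \/ p) /\ ~r) -> ((q -> s) /\ r)) -> ~(r -> (t \/ q)))
Subformulas found:
  1. q
  2. s
  3. r
  4. t
  5. p
  6. ~r
  7. (t \/ q)
  8. (s \/ p)
  9. (q -> s)
  10. (r -> (t \/ q))
  11. ((q -> s) /\ r)
  12. ~(r -> (t \/ q))
  13. ((s \/ p) /\ ~r)
  14. (((s \/ p) /\ ~r) -> ((q -> s) /\ r))
  15. ((((s \/ p) /\ ~r) -> ((q -> s) /\ r)) -> ~(r -> (t \/ q)))
Total distinct subformulas = 15

15


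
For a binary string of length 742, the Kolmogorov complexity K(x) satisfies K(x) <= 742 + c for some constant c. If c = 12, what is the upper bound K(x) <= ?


K(x) <= |x| + c = 742 + 12 = 754

754


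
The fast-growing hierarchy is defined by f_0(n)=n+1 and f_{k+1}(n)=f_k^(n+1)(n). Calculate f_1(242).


f_1(242) = f_0^243(242)
f_0 adds 1 each time, applied 243 times.
f_1(242) = 242 + 243 = 485

485


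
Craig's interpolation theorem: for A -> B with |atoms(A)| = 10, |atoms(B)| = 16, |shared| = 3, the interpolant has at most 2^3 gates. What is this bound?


Shared atoms = 3
Craig interpolant size bound = 2^3
= 8

8


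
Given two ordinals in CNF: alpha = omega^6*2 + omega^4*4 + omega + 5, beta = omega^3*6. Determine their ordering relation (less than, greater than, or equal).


Compare term by term from highest exponent:
alpha = omega^6*2 + omega^4*4 + omega + 5
beta = omega^3*6
Term 1: alpha has omega^6*2, beta has omega^3*6
Term 2: alpha has omega^4*4, beta has omega^0*0
Term 3: alpha has omega^1*1, beta has omega^0*0
Term 4: alpha has omega^0*5, beta has omega^0*0
Result: alpha > beta

alpha > beta


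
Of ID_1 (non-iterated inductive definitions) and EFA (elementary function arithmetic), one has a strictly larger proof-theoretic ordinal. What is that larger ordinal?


Proof-theoretic ordinal of ID_1 (non-iterated inductive definitions): psi_0(epsilon_{Omega+1})
Proof-theoretic ordinal of EFA (elementary function arithmetic): omega^3
Comparing: omega^3 < psi_0(epsilon_{Omega+1}).
The larger ordinal is psi_0(epsilon_{Omega+1}) (from ID_1 (non-iterated inductive definitions)).

psi_0(epsilon_{Omega+1})


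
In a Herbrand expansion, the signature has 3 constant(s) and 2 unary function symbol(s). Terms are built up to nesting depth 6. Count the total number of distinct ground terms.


Herbrand terms by depth:
Depth 0: 3 constants
Depth 1: 6 new terms (running total: 9)
Depth 2: 12 new terms (running total: 21)
Depth 3: 24 new terms (running total: 45)
Depth 4: 48 new terms (running total: 93)
Depth 5: 96 new terms (running total: 189)
Depth 6: 192 new terms (running total: 381)
Total distinct ground terms = 381

381


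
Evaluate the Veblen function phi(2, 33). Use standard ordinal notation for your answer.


phi(2, 33):
phi(2, beta) = zeta_beta (the beta-th zeta number, fixed point of epsilon).
phi(2, 33) = zeta_33

zeta_33


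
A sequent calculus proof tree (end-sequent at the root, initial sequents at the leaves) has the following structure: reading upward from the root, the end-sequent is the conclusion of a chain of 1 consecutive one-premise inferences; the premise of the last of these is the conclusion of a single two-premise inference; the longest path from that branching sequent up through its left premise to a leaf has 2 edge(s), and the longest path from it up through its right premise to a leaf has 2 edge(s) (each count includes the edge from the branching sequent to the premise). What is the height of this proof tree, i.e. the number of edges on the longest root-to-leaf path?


Longest path through the left premise: 2 edges (measured from the branching sequent)
Longest path through the right premise: 2 edges
Height of the subtree rooted at the branching sequent: max(2, 2) = 2
The branching sequent sits 1 edges above the root (the chain of one-premise inferences), so height = 2 + 1 = 3

3


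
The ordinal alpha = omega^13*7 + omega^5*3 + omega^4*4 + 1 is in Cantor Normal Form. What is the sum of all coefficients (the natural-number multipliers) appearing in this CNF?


CNF: omega^13*7 + omega^5*3 + omega^4*4 + 1
Coefficients: 7 + 3 + 4 + 1 = 15

15


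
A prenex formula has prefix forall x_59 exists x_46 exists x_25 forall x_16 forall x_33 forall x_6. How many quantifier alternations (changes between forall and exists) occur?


Walk the prefix and count type changes:
  position 1: forall -> exists <-- alternation
  position 2: exists -> exists
  position 3: exists -> forall <-- alternation
  position 4: forall -> forall
  position 5: forall -> forall
Total alternations = 2

2
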